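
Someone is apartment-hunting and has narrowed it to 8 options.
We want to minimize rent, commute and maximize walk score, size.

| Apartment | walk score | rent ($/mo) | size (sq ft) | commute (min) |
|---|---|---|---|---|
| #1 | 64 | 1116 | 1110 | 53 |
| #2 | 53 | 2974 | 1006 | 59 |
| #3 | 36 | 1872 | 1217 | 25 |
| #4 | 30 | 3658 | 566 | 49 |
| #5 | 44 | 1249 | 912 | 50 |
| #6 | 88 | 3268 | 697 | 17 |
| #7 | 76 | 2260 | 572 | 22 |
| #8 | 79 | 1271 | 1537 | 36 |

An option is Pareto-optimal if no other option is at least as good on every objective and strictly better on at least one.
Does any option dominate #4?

Yes

#3 vs #4: walk score 36≥30, rent 1872≤3658, size 1217≥566, commute 25≤49 — #3 is at least as good on every objective and strictly better on at least one, so #3 dominates #4.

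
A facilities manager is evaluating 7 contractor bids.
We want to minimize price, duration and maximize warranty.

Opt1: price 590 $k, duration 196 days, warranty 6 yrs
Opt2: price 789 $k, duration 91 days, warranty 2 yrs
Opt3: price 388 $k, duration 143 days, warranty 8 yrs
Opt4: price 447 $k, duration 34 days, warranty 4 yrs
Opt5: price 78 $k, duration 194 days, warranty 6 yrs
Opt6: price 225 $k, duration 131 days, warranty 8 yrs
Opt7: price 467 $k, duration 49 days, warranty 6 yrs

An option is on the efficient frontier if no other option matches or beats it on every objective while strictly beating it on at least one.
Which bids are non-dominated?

Opt4, Opt5, Opt6, Opt7

Opt1: dominated by Opt3 (price 388≤590, duration 143≤196, warranty 8≥6).
Opt2: dominated by Opt4 (price 447≤789, duration 34≤91, warranty 4≥2).
Opt3: dominated by Opt6 (price 225≤388, duration 131≤143, warranty 8≥8).
Opt4: not dominated (best duration).
Opt5: not dominated (best price).
Opt6: not dominated.
Opt7: not dominated.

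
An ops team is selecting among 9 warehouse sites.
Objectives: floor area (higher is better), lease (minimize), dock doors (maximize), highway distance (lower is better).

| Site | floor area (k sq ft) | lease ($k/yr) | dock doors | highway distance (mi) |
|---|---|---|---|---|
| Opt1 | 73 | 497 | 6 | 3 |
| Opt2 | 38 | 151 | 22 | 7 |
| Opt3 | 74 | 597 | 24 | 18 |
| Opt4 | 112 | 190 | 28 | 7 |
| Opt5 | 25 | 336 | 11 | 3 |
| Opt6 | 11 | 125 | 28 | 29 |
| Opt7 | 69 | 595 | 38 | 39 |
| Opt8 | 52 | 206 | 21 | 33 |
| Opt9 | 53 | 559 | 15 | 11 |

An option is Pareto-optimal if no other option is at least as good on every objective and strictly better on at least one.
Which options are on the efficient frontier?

Opt1: not dominated.
Opt2: not dominated.
Opt3: dominated by Opt4 (floor area 112≥74, lease 190≤597, dock doors 28≥24, highway distance 7≤18).
Opt4: not dominated (best floor area).
Opt5: not dominated.
Opt6: not dominated (best lease).
Opt7: not dominated (best dock doors).
Opt8: dominated by Opt4 (floor area 112≥52, lease 190≤206, dock doors 28≥21, highway distance 7≤33).
Opt9: dominated by Opt4 (floor area 112≥53, lease 190≤559, dock doors 28≥15, highway distance 7≤11).

Opt1, Opt2, Opt4, Opt5, Opt6, Opt7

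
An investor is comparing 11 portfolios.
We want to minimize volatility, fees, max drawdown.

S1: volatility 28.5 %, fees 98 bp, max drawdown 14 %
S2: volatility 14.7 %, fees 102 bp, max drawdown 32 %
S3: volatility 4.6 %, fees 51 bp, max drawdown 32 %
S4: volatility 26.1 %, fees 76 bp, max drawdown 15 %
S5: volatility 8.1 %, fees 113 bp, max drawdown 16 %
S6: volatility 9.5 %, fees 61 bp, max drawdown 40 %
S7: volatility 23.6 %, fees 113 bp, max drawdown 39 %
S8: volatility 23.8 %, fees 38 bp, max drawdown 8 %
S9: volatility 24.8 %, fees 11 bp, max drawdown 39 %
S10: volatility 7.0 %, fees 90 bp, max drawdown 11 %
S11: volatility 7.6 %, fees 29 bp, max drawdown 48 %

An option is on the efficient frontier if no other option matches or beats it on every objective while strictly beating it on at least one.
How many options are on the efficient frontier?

S1: dominated by S8 (volatility 23.8≤28.5, fees 38≤98, max drawdown 8≤14).
S2: dominated by S3 (volatility 4.6≤14.7, fees 51≤102, max drawdown 32≤32).
S3: not dominated (best volatility).
S4: dominated by S8 (volatility 23.8≤26.1, fees 38≤76, max drawdown 8≤15).
S5: dominated by S10 (volatility 7.0≤8.1, fees 90≤113, max drawdown 11≤16).
S6: dominated by S3 (volatility 4.6≤9.5, fees 51≤61, max drawdown 32≤40).
S7: dominated by S2 (volatility 14.7≤23.6, fees 102≤113, max drawdown 32≤39).
S8: not dominated (best max drawdown).
S9: not dominated (best fees).
S10: not dominated.
S11: not dominated.
Pareto-optimal: S3, S8, S9, S10, S11 → 5.

5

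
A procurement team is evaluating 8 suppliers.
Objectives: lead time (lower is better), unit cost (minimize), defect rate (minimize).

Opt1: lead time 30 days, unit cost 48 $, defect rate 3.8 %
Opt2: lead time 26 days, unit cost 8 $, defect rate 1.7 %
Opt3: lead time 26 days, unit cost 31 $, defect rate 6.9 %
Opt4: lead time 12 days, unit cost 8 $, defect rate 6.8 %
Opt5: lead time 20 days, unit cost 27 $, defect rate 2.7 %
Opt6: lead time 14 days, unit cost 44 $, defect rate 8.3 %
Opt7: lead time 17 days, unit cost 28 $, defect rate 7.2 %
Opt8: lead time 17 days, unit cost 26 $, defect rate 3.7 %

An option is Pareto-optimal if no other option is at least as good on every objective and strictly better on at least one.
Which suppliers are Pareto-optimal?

Opt2, Opt4, Opt5, Opt8

Opt1: dominated by Opt2 (lead time 26≤30, unit cost 8≤48, defect rate 1.7≤3.8).
Opt2: not dominated (best defect rate).
Opt3: dominated by Opt2 (lead time 26≤26, unit cost 8≤31, defect rate 1.7≤6.9).
Opt4: not dominated (best lead time).
Opt5: not dominated.
Opt6: dominated by Opt4 (lead time 12≤14, unit cost 8≤44, defect rate 6.8≤8.3).
Opt7: dominated by Opt4 (lead time 12≤17, unit cost 8≤28, defect rate 6.8≤7.2).
Opt8: not dominated.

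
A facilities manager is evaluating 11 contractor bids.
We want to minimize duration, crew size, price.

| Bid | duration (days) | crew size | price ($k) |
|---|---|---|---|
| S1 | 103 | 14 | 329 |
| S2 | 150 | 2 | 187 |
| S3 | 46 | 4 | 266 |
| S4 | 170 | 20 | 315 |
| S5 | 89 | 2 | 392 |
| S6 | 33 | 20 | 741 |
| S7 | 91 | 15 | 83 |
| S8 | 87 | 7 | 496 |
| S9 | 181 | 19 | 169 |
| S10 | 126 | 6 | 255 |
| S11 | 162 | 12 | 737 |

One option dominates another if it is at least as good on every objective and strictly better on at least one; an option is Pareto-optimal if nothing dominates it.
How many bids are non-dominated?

6

S1: dominated by S3 (duration 46≤103, crew size 4≤14, price 266≤329).
S2: not dominated.
S3: not dominated.
S4: dominated by S2 (duration 150≤170, crew size 2≤20, price 187≤315).
S5: not dominated.
S6: not dominated (best duration).
S7: not dominated (best price).
S8: dominated by S3 (duration 46≤87, crew size 4≤7, price 266≤496).
S9: dominated by S7 (duration 91≤181, crew size 15≤19, price 83≤169).
S10: not dominated.
S11: dominated by S2 (duration 150≤162, crew size 2≤12, price 187≤737).
Pareto-optimal: S2, S3, S5, S6, S7, S10 → 6.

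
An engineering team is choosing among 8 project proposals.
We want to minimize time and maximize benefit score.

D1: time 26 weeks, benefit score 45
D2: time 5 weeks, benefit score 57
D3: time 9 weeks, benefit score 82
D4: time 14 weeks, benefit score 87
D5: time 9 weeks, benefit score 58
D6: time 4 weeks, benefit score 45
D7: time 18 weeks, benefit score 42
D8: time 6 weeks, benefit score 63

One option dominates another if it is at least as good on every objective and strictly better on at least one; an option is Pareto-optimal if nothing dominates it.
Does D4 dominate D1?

Yes

D4 vs D1: time 14≤26, benefit score 87≥45 — D4 is at least as good on every objective with at least one strict improvement.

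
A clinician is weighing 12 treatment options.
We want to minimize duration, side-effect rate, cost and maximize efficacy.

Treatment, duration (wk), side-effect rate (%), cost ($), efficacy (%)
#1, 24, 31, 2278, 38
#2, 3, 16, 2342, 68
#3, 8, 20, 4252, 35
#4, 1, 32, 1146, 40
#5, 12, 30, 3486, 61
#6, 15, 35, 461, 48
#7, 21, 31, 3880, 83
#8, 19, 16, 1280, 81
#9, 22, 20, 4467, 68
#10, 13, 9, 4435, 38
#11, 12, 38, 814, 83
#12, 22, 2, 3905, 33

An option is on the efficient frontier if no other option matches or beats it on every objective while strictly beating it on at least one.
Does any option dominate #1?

Yes

#8 vs #1: duration 19≤24, side-effect rate 16≤31, cost 1280≤2278, efficacy 81≥38 — #8 is at least as good on every objective and strictly better on at least one, so #8 dominates #1.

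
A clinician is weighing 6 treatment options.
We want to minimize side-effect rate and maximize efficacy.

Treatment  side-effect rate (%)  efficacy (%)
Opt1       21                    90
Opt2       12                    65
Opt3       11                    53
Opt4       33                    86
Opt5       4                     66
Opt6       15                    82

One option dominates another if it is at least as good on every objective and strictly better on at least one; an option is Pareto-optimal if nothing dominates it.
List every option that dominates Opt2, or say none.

Opt5: side-effect rate 4≤12, efficacy 66≥65 — dominates Opt2.
Others (Opt1, Opt3, Opt4, Opt6) are each worse than Opt2 on at least one objective.

Opt5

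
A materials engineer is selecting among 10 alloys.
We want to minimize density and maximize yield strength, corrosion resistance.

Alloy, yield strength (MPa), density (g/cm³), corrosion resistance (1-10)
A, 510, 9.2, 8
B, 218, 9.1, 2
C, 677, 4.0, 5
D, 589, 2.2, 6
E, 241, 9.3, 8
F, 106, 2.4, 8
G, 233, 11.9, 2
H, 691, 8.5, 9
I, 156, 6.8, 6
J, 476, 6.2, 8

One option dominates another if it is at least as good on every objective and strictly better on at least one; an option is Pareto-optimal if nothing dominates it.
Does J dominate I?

J vs I: yield strength 476≥156, density 6.2≤6.8, corrosion resistance 8≥6 — J is at least as good on every objective with at least one strict improvement.

Yes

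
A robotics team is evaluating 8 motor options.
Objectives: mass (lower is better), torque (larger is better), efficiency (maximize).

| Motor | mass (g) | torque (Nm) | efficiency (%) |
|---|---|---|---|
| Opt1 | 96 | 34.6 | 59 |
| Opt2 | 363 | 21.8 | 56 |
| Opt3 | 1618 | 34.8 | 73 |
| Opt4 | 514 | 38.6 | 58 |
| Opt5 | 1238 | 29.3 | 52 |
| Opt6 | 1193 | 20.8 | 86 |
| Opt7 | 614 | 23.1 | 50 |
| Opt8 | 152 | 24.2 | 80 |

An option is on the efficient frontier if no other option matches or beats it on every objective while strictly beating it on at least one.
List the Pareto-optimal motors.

Opt1, Opt3, Opt4, Opt6, Opt8

Opt1: not dominated (best mass).
Opt2: dominated by Opt1 (mass 96≤363, torque 34.6≥21.8, efficiency 59≥56).
Opt3: not dominated.
Opt4: not dominated (best torque).
Opt5: dominated by Opt1 (mass 96≤1238, torque 34.6≥29.3, efficiency 59≥52).
Opt6: not dominated (best efficiency).
Opt7: dominated by Opt1 (mass 96≤614, torque 34.6≥23.1, efficiency 59≥50).
Opt8: not dominated.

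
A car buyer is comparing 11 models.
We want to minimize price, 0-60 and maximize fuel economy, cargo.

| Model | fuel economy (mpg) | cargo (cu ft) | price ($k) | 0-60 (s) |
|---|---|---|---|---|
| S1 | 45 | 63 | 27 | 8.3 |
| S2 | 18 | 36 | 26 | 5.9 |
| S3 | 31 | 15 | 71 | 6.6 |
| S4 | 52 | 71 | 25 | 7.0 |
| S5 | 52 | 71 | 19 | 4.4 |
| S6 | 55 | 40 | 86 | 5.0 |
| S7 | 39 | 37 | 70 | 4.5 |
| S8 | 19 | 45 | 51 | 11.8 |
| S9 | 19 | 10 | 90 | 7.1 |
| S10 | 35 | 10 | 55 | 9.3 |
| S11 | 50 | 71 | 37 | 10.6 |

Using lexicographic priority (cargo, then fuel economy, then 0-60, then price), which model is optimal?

S5

First maximize cargo: best is 71, kept {S4, S5, S11}.
Then maximize fuel economy: best is 52, kept {S4, S5}.
Then minimize 0-60: best is 4.4, kept {S5}.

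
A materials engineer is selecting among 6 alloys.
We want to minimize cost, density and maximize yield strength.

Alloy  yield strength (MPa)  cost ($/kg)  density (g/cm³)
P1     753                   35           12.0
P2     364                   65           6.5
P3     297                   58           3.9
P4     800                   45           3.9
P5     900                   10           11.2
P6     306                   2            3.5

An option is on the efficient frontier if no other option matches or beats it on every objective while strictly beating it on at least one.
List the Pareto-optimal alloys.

P1: dominated by P5 (yield strength 900≥753, cost 10≤35, density 11.2≤12.0).
P2: dominated by P4 (yield strength 800≥364, cost 45≤65, density 3.9≤6.5).
P3: dominated by P4 (yield strength 800≥297, cost 45≤58, density 3.9≤3.9).
P4: not dominated.
P5: not dominated (best yield strength).
P6: not dominated (best cost).

P4, P5, P6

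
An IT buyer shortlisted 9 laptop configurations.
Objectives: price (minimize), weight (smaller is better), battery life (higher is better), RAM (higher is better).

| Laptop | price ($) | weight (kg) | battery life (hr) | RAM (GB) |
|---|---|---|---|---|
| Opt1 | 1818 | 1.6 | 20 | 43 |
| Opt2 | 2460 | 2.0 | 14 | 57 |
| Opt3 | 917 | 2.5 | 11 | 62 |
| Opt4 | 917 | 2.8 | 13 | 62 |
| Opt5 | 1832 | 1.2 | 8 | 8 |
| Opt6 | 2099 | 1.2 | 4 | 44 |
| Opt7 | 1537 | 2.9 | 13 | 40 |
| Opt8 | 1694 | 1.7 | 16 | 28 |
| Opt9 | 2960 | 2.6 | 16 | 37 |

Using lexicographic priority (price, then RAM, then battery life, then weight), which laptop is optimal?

Opt4

First minimize price: best is 917, kept {Opt3, Opt4}.
Then maximize RAM: best is 62, kept {Opt3, Opt4}.
Then maximize battery life: best is 13, kept {Opt4}.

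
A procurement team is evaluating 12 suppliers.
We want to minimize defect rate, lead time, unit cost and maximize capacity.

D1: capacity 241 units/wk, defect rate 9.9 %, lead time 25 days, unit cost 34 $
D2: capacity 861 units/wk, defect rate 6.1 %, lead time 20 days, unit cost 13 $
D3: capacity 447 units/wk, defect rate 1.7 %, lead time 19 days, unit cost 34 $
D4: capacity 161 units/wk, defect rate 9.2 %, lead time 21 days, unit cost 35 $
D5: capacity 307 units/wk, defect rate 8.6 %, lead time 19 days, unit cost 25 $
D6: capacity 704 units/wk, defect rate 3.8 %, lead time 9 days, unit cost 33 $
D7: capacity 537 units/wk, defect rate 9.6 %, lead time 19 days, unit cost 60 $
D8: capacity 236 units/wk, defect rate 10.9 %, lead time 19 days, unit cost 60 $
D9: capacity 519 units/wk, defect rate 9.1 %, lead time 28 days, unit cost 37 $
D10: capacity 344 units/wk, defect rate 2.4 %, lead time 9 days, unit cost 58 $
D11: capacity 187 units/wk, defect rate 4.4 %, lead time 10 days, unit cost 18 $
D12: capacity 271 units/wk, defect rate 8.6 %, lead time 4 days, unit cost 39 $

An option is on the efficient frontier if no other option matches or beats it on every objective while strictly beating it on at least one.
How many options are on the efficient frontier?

D1: dominated by D2 (capacity 861≥241, defect rate 6.1≤9.9, lead time 20≤25, unit cost 13≤34).
D2: not dominated (best capacity).
D3: not dominated (best defect rate).
D4: dominated by D2 (capacity 861≥161, defect rate 6.1≤9.2, lead time 20≤21, unit cost 13≤35).
D5: not dominated.
D6: not dominated.
D7: dominated by D6 (capacity 704≥537, defect rate 3.8≤9.6, lead time 9≤19, unit cost 33≤60).
D8: dominated by D3 (capacity 447≥236, defect rate 1.7≤10.9, lead time 19≤19, unit cost 34≤60).
D9: dominated by D2 (capacity 861≥519, defect rate 6.1≤9.1, lead time 20≤28, unit cost 13≤37).
D10: not dominated.
D11: not dominated.
D12: not dominated (best lead time).
Pareto-optimal: D2, D3, D5, D6, D10, D11, D12 → 7.

7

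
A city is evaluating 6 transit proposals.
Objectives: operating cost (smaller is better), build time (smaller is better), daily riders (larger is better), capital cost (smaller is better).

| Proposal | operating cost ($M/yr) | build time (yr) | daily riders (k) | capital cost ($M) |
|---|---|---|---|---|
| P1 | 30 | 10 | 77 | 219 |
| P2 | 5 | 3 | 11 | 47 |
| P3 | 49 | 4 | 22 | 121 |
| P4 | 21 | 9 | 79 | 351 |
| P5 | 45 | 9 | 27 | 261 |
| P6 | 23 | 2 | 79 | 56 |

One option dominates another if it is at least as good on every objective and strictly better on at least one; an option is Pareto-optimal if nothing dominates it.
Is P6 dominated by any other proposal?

No

P1: worse on operating cost (30 vs 23).
P2: worse on build time (3 vs 2).
P3: worse on operating cost (49 vs 23).
P4: worse on build time (9 vs 2).
P5: worse on operating cost (45 vs 23).
No option is at least as good as P6 on every objective and strictly better on one.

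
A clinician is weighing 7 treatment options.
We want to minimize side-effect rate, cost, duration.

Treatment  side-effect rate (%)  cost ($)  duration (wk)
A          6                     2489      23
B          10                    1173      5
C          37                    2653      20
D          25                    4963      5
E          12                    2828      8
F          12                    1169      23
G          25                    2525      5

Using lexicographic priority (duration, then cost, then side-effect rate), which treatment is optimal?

First minimize duration: best is 5, kept {B, D, G}.
Then minimize cost: best is 1173, kept {B}.

B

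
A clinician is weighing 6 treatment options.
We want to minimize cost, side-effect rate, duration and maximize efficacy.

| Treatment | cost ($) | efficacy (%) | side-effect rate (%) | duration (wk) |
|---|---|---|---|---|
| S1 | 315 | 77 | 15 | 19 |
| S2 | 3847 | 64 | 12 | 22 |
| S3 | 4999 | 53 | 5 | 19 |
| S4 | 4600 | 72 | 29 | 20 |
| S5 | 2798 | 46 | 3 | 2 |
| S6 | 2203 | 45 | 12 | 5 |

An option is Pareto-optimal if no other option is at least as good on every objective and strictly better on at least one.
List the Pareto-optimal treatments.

S1, S2, S3, S5, S6

S1: not dominated (best cost).
S2: not dominated.
S3: not dominated.
S4: dominated by S1 (cost 315≤4600, efficacy 77≥72, side-effect rate 15≤29, duration 19≤20).
S5: not dominated (best side-effect rate).
S6: not dominated.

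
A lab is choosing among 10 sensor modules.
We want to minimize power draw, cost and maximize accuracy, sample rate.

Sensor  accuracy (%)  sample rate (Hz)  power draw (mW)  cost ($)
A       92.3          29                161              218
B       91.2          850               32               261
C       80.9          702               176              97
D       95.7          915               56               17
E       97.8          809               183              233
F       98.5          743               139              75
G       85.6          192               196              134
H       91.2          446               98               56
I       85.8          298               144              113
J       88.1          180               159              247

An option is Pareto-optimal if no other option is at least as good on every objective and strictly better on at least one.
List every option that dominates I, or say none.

D, F, H

D: accuracy 95.7≥85.8, sample rate 915≥298, power draw 56≤144, cost 17≤113 — dominates I.
F: accuracy 98.5≥85.8, sample rate 743≥298, power draw 139≤144, cost 75≤113 — dominates I.
H: accuracy 91.2≥85.8, sample rate 446≥298, power draw 98≤144, cost 56≤113 — dominates I.
Others (A, B, C, E, G, J) are each worse than I on at least one objective.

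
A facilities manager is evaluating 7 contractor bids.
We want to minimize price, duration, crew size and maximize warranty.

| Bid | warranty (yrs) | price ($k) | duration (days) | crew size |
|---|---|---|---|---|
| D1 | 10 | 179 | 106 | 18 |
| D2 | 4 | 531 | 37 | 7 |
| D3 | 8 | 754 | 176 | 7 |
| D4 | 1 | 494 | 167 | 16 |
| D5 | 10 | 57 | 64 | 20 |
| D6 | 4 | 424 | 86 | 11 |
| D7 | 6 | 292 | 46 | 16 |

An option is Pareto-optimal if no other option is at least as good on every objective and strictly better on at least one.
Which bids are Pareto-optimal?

D1, D2, D3, D5, D6, D7

D1: not dominated.
D2: not dominated (best duration).
D3: not dominated.
D4: dominated by D6 (warranty 4≥1, price 424≤494, duration 86≤167, crew size 11≤16).
D5: not dominated (best price).
D6: not dominated.
D7: not dominated.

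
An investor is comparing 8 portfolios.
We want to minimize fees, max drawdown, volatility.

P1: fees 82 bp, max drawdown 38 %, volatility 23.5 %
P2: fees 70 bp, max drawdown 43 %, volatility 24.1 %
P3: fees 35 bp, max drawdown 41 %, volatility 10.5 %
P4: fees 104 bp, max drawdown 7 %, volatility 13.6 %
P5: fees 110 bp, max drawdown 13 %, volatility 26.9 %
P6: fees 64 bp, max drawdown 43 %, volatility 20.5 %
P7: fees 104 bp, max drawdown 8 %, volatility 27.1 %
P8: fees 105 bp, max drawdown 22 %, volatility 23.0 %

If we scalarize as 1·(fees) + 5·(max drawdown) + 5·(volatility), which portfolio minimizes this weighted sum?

P4

P1: 1·82 + 5·38 + 5·23.5 = 389.5
P2: 1·70 + 5·43 + 5·24.1 = 405.5
P3: 1·35 + 5·41 + 5·10.5 = 292.5
P4: 1·104 + 5·7 + 5·13.6 = 207.0
P5: 1·110 + 5·13 + 5·26.9 = 309.5
P6: 1·64 + 5·43 + 5·20.5 = 381.5
P7: 1·104 + 5·8 + 5·27.1 = 279.5
P8: 1·105 + 5·22 + 5·23.0 = 330.0
Lowest: P4 at 207.0.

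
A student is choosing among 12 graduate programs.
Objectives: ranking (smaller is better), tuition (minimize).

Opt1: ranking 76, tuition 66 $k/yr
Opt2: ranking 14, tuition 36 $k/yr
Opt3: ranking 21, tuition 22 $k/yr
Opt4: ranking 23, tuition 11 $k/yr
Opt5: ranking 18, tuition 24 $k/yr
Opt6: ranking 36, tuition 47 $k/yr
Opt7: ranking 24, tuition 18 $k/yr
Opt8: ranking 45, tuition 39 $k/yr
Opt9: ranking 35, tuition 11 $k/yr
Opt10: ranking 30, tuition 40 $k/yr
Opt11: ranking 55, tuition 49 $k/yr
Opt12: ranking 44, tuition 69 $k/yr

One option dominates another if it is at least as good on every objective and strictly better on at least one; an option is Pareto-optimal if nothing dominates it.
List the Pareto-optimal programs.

Opt1: dominated by Opt2 (ranking 14≤76, tuition 36≤66).
Opt2: not dominated (best ranking).
Opt3: not dominated.
Opt4: not dominated.
Opt5: not dominated.
Opt6: dominated by Opt2 (ranking 14≤36, tuition 36≤47).
Opt7: dominated by Opt4 (ranking 23≤24, tuition 11≤18).
Opt8: dominated by Opt2 (ranking 14≤45, tuition 36≤39).
Opt9: dominated by Opt4 (ranking 23≤35, tuition 11≤11).
Opt10: dominated by Opt2 (ranking 14≤30, tuition 36≤40).
Opt11: dominated by Opt2 (ranking 14≤55, tuition 36≤49).
Opt12: dominated by Opt2 (ranking 14≤44, tuition 36≤69).

Opt2, Opt3, Opt4, Opt5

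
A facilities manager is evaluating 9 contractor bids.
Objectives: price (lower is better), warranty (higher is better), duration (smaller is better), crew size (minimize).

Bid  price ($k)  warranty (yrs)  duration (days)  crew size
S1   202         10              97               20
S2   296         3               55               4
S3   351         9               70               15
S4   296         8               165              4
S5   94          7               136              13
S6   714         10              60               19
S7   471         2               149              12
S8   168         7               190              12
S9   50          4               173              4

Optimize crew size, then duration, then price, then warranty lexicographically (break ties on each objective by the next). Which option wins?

First minimize crew size: best is 4, kept {S2, S4, S9}.
Then minimize duration: best is 55, kept {S2}.

S2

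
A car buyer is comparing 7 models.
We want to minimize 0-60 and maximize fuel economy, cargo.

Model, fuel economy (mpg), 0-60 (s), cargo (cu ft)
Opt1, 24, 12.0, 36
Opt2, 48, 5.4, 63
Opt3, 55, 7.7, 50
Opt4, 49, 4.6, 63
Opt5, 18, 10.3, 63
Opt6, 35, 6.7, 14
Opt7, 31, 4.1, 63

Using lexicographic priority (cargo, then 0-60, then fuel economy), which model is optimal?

First maximize cargo: best is 63, kept {Opt2, Opt4, Opt5, Opt7}.
Then minimize 0-60: best is 4.1, kept {Opt7}.

Opt7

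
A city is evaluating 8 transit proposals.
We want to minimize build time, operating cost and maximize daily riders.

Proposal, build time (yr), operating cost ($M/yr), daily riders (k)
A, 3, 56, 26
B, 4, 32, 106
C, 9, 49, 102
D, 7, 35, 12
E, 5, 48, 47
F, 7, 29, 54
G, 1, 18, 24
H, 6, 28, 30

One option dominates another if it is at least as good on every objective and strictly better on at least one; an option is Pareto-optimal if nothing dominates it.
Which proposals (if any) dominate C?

B: build time 4≤9, operating cost 32≤49, daily riders 106≥102 — dominates C.
Others (A, D, E, F, G, H) are each worse than C on at least one objective.

B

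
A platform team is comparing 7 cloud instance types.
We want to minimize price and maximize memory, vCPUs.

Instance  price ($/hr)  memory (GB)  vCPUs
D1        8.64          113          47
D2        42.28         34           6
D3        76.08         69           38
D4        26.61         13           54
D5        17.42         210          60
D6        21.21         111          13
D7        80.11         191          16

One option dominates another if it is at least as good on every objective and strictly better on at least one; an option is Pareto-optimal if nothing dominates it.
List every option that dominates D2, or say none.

D1, D5, D6

D1: price 8.64≤42.28, memory 113≥34, vCPUs 47≥6 — dominates D2.
D5: price 17.42≤42.28, memory 210≥34, vCPUs 60≥6 — dominates D2.
D6: price 21.21≤42.28, memory 111≥34, vCPUs 13≥6 — dominates D2.
Others (D3, D4, D7) are each worse than D2 on at least one objective.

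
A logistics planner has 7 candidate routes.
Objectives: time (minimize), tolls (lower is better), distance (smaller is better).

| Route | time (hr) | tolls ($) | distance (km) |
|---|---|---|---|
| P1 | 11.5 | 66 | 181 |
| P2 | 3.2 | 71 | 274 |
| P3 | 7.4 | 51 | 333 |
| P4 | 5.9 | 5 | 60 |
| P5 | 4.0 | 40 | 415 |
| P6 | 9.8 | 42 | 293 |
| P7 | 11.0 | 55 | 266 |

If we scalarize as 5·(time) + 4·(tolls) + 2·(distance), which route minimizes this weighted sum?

P4

P1: 5·11.5 + 4·66 + 2·181 = 683.5
P2: 5·3.2 + 4·71 + 2·274 = 848.0
P3: 5·7.4 + 4·51 + 2·333 = 907.0
P4: 5·5.9 + 4·5 + 2·60 = 169.5
P5: 5·4.0 + 4·40 + 2·415 = 1010.0
P6: 5·9.8 + 4·42 + 2·293 = 803.0
P7: 5·11.0 + 4·55 + 2·266 = 807.0
Lowest: P4 at 169.5.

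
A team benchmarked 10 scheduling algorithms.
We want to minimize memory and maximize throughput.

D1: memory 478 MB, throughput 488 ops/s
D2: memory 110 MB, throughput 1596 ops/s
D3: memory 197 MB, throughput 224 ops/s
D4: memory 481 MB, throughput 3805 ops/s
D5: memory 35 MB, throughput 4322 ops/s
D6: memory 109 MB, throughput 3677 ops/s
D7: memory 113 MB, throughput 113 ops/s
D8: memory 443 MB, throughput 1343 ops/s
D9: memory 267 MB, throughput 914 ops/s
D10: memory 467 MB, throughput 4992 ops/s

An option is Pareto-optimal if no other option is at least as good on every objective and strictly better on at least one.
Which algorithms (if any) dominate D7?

D2: memory 110≤113, throughput 1596≥113 — dominates D7.
D5: memory 35≤113, throughput 4322≥113 — dominates D7.
D6: memory 109≤113, throughput 3677≥113 — dominates D7.
Others (D1, D3, D4, D8, D9, D10) are each worse than D7 on at least one objective.

D2, D5, D6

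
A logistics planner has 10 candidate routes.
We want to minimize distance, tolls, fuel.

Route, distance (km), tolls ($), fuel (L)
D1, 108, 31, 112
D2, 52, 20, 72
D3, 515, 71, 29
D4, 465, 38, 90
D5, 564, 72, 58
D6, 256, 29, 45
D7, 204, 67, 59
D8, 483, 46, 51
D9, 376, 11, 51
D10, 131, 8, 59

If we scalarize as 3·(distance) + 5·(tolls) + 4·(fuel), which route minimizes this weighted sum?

D1: 3·108 + 5·31 + 4·112 = 927
D2: 3·52 + 5·20 + 4·72 = 544
D3: 3·515 + 5·71 + 4·29 = 2016
D4: 3·465 + 5·38 + 4·90 = 1945
D5: 3·564 + 5·72 + 4·58 = 2284
D6: 3·256 + 5·29 + 4·45 = 1093
D7: 3·204 + 5·67 + 4·59 = 1183
D8: 3·483 + 5·46 + 4·51 = 1883
D9: 3·376 + 5·11 + 4·51 = 1387
D10: 3·131 + 5·8 + 4·59 = 669
Lowest: D2 at 544.

D2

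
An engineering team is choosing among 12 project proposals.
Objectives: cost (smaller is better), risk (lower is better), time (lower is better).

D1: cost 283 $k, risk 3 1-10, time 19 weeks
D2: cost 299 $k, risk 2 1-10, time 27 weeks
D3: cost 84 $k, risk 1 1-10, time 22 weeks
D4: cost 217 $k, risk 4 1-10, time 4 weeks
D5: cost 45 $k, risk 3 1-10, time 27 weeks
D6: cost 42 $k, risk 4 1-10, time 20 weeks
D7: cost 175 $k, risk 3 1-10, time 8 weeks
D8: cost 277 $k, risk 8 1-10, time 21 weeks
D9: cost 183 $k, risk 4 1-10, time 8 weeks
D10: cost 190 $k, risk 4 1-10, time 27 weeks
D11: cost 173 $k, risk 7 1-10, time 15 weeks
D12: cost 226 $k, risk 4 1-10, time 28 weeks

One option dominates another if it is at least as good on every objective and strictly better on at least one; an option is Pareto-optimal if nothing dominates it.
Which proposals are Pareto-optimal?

D1: dominated by D7 (cost 175≤283, risk 3≤3, time 8≤19).
D2: dominated by D3 (cost 84≤299, risk 1≤2, time 22≤27).
D3: not dominated (best risk).
D4: not dominated (best time).
D5: not dominated.
D6: not dominated (best cost).
D7: not dominated.
D8: dominated by D4 (cost 217≤277, risk 4≤8, time 4≤21).
D9: dominated by D7 (cost 175≤183, risk 3≤4, time 8≤8).
D10: dominated by D3 (cost 84≤190, risk 1≤4, time 22≤27).
D11: not dominated.
D12: dominated by D3 (cost 84≤226, risk 1≤4, time 22≤28).

D3, D4, D5, D6, D7, D11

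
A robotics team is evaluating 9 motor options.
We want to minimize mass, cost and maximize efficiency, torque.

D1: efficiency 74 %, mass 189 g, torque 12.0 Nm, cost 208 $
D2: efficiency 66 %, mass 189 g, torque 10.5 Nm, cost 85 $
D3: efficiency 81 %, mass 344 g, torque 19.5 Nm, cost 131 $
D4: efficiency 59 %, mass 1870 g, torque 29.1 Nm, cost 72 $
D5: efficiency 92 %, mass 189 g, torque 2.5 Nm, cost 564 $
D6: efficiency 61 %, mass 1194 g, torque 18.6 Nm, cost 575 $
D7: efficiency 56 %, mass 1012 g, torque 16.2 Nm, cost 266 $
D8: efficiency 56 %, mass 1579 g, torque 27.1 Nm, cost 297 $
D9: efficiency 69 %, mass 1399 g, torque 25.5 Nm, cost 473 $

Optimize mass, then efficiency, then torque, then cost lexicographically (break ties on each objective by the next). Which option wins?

First minimize mass: best is 189, kept {D1, D2, D5}.
Then maximize efficiency: best is 92, kept {D5}.

D5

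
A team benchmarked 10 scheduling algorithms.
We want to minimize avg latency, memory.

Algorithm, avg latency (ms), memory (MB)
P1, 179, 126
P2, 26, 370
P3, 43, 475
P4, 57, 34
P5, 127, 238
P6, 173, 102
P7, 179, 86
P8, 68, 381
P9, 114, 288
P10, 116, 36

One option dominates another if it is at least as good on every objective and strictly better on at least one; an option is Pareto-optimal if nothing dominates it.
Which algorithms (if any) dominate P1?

P4: avg latency 57≤179, memory 34≤126 — dominates P1.
P6: avg latency 173≤179, memory 102≤126 — dominates P1.
P7: avg latency 179≤179, memory 86≤126 — dominates P1.
P10: avg latency 116≤179, memory 36≤126 — dominates P1.
Others (P2, P3, P5, P8, P9) are each worse than P1 on at least one objective.

P4, P6, P7, P10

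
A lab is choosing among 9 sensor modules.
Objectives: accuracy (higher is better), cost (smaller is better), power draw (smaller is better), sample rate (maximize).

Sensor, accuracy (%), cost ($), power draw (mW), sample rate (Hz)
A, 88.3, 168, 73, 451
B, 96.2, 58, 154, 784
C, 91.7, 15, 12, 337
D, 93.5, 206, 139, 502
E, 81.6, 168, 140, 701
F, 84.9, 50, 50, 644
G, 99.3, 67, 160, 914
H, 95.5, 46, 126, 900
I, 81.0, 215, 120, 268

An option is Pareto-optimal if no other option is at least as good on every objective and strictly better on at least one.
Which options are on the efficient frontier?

A: not dominated.
B: not dominated.
C: not dominated (best cost).
D: dominated by H (accuracy 95.5≥93.5, cost 46≤206, power draw 126≤139, sample rate 900≥502).
E: dominated by H (accuracy 95.5≥81.6, cost 46≤168, power draw 126≤140, sample rate 900≥701).
F: not dominated.
G: not dominated (best accuracy).
H: not dominated.
I: dominated by A (accuracy 88.3≥81.0, cost 168≤215, power draw 73≤120, sample rate 451≥268).

A, B, C, F, G, H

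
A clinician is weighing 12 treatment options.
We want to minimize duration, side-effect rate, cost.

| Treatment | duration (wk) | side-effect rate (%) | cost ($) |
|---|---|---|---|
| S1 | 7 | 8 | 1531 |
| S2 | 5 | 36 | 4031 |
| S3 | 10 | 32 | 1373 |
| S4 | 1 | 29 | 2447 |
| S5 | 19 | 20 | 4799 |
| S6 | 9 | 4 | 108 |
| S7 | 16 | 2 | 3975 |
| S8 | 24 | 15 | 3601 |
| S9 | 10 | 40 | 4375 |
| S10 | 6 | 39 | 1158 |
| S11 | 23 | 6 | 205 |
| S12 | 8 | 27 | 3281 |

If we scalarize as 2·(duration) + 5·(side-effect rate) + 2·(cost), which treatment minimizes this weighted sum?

S1: 2·7 + 5·8 + 2·1531 = 3116
S2: 2·5 + 5·36 + 2·4031 = 8252
S3: 2·10 + 5·32 + 2·1373 = 2926
S4: 2·1 + 5·29 + 2·2447 = 5041
S5: 2·19 + 5·20 + 2·4799 = 9736
S6: 2·9 + 5·4 + 2·108 = 254
S7: 2·16 + 5·2 + 2·3975 = 7992
S8: 2·24 + 5·15 + 2·3601 = 7325
S9: 2·10 + 5·40 + 2·4375 = 8970
S10: 2·6 + 5·39 + 2·1158 = 2523
S11: 2·23 + 5·6 + 2·205 = 486
S12: 2·8 + 5·27 + 2·3281 = 6713
Lowest: S6 at 254.

S6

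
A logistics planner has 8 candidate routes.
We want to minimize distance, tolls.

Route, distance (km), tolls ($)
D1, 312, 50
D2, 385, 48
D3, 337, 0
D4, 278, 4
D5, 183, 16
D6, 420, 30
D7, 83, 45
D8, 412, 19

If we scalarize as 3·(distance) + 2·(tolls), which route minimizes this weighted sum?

D1: 3·312 + 2·50 = 1036
D2: 3·385 + 2·48 = 1251
D3: 3·337 + 2·0 = 1011
D4: 3·278 + 2·4 = 842
D5: 3·183 + 2·16 = 581
D6: 3·420 + 2·30 = 1320
D7: 3·83 + 2·45 = 339
D8: 3·412 + 2·19 = 1274
Lowest: D7 at 339.

D7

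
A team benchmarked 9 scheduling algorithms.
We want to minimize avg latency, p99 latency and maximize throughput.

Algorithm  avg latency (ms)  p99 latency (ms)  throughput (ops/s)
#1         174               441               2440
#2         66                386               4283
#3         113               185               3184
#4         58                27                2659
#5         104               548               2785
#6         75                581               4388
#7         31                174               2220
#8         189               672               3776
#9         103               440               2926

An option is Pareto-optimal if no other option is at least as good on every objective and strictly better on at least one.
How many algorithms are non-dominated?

#1: dominated by #2 (avg latency 66≤174, p99 latency 386≤441, throughput 4283≥2440).
#2: not dominated.
#3: not dominated.
#4: not dominated (best p99 latency).
#5: dominated by #2 (avg latency 66≤104, p99 latency 386≤548, throughput 4283≥2785).
#6: not dominated (best throughput).
#7: not dominated (best avg latency).
#8: dominated by #2 (avg latency 66≤189, p99 latency 386≤672, throughput 4283≥3776).
#9: dominated by #2 (avg latency 66≤103, p99 latency 386≤440, throughput 4283≥2926).
Pareto-optimal: #2, #3, #4, #6, #7 → 5.

5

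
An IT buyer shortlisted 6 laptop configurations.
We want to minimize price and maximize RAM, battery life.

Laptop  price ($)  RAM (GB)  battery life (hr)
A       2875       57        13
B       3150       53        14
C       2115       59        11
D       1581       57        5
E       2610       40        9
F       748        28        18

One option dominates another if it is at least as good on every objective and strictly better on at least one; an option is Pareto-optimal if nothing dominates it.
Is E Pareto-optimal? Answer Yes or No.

No

C vs E: price 2115≤2610, RAM 59≥40, battery life 11≥9 — C is at least as good on every objective and strictly better on at least one, so C dominates E.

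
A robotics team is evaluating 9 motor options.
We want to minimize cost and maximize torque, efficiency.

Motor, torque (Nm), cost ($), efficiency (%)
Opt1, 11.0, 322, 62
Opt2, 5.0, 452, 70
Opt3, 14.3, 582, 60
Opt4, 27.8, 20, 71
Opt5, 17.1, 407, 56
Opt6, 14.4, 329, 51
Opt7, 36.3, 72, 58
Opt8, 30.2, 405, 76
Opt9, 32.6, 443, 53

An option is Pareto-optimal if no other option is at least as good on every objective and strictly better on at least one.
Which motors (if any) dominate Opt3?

Opt4: torque 27.8≥14.3, cost 20≤582, efficiency 71≥60 — dominates Opt3.
Opt8: torque 30.2≥14.3, cost 405≤582, efficiency 76≥60 — dominates Opt3.
Others (Opt1, Opt2, Opt5, Opt6, Opt7, Opt9) are each worse than Opt3 on at least one objective.

Opt4, Opt8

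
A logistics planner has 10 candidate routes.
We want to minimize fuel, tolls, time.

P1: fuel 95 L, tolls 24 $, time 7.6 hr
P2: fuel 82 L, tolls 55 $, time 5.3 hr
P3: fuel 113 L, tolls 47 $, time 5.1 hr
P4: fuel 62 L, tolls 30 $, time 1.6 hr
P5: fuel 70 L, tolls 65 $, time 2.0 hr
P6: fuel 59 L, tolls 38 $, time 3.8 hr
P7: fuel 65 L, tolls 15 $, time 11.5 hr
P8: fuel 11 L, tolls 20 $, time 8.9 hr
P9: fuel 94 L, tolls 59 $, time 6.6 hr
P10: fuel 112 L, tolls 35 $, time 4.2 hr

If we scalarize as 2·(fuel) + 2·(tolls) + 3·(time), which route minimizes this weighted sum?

P1: 2·95 + 2·24 + 3·7.6 = 260.8
P2: 2·82 + 2·55 + 3·5.3 = 289.9
P3: 2·113 + 2·47 + 3·5.1 = 335.3
P4: 2·62 + 2·30 + 3·1.6 = 188.8
P5: 2·70 + 2·65 + 3·2.0 = 276.0
P6: 2·59 + 2·38 + 3·3.8 = 205.4
P7: 2·65 + 2·15 + 3·11.5 = 194.5
P8: 2·11 + 2·20 + 3·8.9 = 88.7
P9: 2·94 + 2·59 + 3·6.6 = 325.8
P10: 2·112 + 2·35 + 3·4.2 = 306.6
Lowest: P8 at 88.7.

P8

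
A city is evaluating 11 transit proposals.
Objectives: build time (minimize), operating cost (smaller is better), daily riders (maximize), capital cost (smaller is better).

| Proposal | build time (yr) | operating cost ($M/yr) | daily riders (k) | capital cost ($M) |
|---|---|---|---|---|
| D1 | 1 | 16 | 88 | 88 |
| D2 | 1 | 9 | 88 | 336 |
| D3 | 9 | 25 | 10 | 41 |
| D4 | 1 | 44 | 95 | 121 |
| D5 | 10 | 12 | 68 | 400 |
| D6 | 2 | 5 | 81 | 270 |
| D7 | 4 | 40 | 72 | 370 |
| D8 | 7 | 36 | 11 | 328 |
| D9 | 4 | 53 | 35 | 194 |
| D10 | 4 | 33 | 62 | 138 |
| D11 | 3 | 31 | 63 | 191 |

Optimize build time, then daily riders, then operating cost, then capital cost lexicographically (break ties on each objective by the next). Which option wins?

First minimize build time: best is 1, kept {D1, D2, D4}.
Then maximize daily riders: best is 95, kept {D4}.

D4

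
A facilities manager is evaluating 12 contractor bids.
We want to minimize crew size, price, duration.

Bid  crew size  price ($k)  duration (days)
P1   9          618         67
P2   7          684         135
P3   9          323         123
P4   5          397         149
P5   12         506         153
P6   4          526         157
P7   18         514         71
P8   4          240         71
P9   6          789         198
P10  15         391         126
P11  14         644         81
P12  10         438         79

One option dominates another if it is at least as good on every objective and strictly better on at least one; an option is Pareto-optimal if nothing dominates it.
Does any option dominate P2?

Yes

P8 vs P2: crew size 4≤7, price 240≤684, duration 71≤135 — P8 is at least as good on every objective and strictly better on at least one, so P8 dominates P2.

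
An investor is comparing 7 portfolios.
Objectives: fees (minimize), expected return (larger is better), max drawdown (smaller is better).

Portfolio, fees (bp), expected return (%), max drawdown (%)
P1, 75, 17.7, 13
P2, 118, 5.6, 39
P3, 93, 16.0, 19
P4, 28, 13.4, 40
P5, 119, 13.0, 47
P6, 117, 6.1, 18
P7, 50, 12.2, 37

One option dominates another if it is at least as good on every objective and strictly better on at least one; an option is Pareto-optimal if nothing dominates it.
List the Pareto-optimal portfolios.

P1, P4, P7

P1: not dominated (best expected return).
P2: dominated by P1 (fees 75≤118, expected return 17.7≥5.6, max drawdown 13≤39).
P3: dominated by P1 (fees 75≤93, expected return 17.7≥16.0, max drawdown 13≤19).
P4: not dominated (best fees).
P5: dominated by P1 (fees 75≤119, expected return 17.7≥13.0, max drawdown 13≤47).
P6: dominated by P1 (fees 75≤117, expected return 17.7≥6.1, max drawdown 13≤18).
P7: not dominated.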